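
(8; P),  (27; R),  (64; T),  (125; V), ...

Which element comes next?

First component — perfect cubes: 2³, 3³, 4³, …: 8, 27, 64, 125 → 216.
Letter — letters move forward 2 places in the alphabet: P, R, T, V → X.
Putting it together: (216; X).

(216; X)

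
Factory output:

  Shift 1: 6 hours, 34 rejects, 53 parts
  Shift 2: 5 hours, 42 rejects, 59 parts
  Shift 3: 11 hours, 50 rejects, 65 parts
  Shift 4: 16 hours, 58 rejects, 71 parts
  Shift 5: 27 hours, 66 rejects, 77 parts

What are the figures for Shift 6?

43 hours, 74 rejects, 83 parts

Hours: each term is the sum of the two before it; 6, 5, 11, 16, 27 → 43.
For the rejects, +8 each step: 34, 42, 50, 58, 66 → 74.
Parts goes 53, 59, 65, 71, 77 → 83 (+6 each step).
So the next row is 43 hours, 74 rejects, 83 parts.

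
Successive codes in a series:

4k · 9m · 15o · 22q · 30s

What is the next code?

First component: 4, 9, 15, 22, 30 → 39 (differences are 5, 6, 7, … (increasing by 1 each time)).
Letter: letters move forward 2 places in the alphabet, so k, m, o, q, s → u.
So the next code is 39u.

39u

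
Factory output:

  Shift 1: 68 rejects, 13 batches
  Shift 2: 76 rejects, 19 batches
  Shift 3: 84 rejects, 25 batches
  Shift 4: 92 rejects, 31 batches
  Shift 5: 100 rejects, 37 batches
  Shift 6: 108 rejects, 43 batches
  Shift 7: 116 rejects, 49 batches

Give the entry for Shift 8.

For the rejects, +8 each step: 68, 76, 84, 92, 100, 108, 116 → 124.
Batches — +6 each step: 13, 19, 25, 31, 37, 43, 49 → 55.
Combining the parts gives 124 rejects, 55 batches.

124 rejects, 55 batches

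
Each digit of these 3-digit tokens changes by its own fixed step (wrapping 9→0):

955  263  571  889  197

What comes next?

405

First digit — +3 each step, mod 10: 9, 2, 5, 8, 1 → 4.
Second digit — +1 each step, mod 10: 5, 6, 7, 8, 9 → 0.
Third digit — −2 each step, mod 10: 5, 3, 1, 9, 7 → 5.
Combining the parts gives 405.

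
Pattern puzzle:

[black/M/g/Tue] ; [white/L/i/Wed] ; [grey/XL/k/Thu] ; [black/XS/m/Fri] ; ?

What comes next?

[white/S/o/Sat]

For the shade, repeats black → white → grey: black, white, grey, black → white.
For the size, runs through clothing sizes XS→XL: M, L, XL, XS → S.
Letter goes g, i, k, m → o (letters move forward 2 places in the alphabet).
For the day, runs through the weekdays Mon→Sun: Tue, Wed, Thu, Fri → Sat.
Combining the parts gives [white/S/o/Sat].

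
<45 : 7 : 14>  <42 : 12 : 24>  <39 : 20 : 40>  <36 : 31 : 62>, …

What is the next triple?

<33 : 45 : 90>

First slot: 45, 42, 39, 36 → 33 (−3 each step).
Second slot: differences are 5, 8, 11, … (increasing by 3 each time), so 7, 12, 20, 31 → 45.
Third slot — always 2 × the second slot: 14, 24, 40, 62 → 90.
Putting it together: <33 : 45 : 90>.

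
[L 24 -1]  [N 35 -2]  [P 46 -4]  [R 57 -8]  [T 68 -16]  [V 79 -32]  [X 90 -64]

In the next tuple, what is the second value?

101

Second value: +11 each step, so 24, 35, 46, 57, 68, 79, 90 → 101.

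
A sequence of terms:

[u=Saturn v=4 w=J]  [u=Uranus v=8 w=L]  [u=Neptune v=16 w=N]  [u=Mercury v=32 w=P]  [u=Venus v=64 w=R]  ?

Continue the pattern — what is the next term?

[u=Earth v=128 w=T]

U: Saturn, Uranus, Neptune, Mercury, Venus → Earth (runs through the planets Mercury→Neptune).
V: ×2 each step, so 4, 8, 16, 32, 64 → 128.
W — letters move forward 2 places in the alphabet: J, L, N, P, R → T.
Combining the parts gives [u=Earth v=128 w=T].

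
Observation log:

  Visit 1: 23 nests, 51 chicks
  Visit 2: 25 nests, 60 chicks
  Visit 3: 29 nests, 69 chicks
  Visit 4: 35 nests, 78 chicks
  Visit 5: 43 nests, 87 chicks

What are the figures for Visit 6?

53 nests, 96 chicks

Nests: 23, 25, 29, 35, 43 → 53 (differences are 2, 4, 6, … (increasing by 2 each time)).
Chicks: 51, 60, 69, 78, 87 → 96 (+9 each step).
Combining the parts gives 53 nests, 96 chicks.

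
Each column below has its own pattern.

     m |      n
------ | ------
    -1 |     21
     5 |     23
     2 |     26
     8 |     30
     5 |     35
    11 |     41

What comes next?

8  48

Column m: alternating steps +6, −3, +6, −3, …; -1, 5, 2, 8, 5, 11 → 8.
Column n: differences are 2, 3, 4, … (increasing by 1 each time), so 21, 23, 26, 30, 35, 41 → 48.
So the next row is 8  48.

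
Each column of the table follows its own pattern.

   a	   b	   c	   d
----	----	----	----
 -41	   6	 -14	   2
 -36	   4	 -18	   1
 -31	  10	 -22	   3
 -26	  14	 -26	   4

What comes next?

Column a — +5 each step: -41, -36, -31, -26 → -21.
Column b: each term is the sum of the two before it, so 6, 4, 10, 14 → 24.
Column c: −4 each step; -14, -18, -22, -26 → -30.
Column d — each term is the sum of the two before it: 2, 1, 3, 4 → 7.
Combining the parts gives -21  24  -30  7.

-21  24  -30  7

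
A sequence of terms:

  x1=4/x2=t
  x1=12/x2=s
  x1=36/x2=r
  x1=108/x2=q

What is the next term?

X1: ×3 each step; 4, 12, 36, 108 → 324.
X2 goes t, s, r, q → p (letters move back 1 place in the alphabet).
Combining the parts gives x1=324/x2=p.

x1=324/x2=p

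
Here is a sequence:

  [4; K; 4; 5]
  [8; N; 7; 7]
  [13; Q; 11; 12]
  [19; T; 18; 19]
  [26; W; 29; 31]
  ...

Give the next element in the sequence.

[34; Z; 47; 50]

First entry: differences are 4, 5, 6, … (increasing by 1 each time); 4, 8, 13, 19, 26 → 34.
For the letter, letters move forward 3 places in the alphabet: K, N, Q, T, W → Z.
Third entry: each term is the sum of the two before it, so 4, 7, 11, 18, 29 → 47.
For the fourth entry, each term is the sum of the two before it: 5, 7, 12, 19, 31 → 50.
Putting it together: [34; Z; 47; 50].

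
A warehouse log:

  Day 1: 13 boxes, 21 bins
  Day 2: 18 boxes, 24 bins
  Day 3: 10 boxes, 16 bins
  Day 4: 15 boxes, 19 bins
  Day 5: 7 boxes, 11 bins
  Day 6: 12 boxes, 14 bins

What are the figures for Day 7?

4 boxes, 6 bins

Boxes — alternating steps +5, −8, +5, −8, …: 13, 18, 10, 15, 7, 12 → 4.
Bins goes 21, 24, 16, 19, 11, 14 → 6 (alternating steps +3, −8, +3, −8, …).
Putting it together: 4 boxes, 6 bins.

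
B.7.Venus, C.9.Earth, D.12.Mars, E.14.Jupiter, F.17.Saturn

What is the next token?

For the letter, letters move forward 1 place in the alphabet: B, C, D, E, F → G.
Second component: alternating steps +2, +3, +2, +3, …, so 7, 9, 12, 14, 17 → 19.
Planet goes Venus, Earth, Mars, Jupiter, Saturn → Uranus (runs through the planets Mercury→Neptune).
Putting it together: G.19.Uranus.

G.19.Uranus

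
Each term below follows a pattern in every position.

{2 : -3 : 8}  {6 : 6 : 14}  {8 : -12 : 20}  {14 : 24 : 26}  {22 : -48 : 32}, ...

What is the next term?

First entry: each term is the sum of the two before it; 2, 6, 8, 14, 22 → 36.
Second entry: ×(-2) each step; -3, 6, -12, 24, -48 → 96.
Third entry: 8, 14, 20, 26, 32 → 38 (+6 each step).
Putting it together: {36 : 96 : 38}.

{36 : 96 : 38}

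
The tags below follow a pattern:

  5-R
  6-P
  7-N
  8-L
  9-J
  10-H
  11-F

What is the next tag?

12-D

For the first component, +1 each step: 5, 6, 7, 8, 9, 10, 11 → 12.
Letter goes R, P, N, L, J, H, F → D (letters move back 2 places in the alphabet).
So the next tag is 12-D.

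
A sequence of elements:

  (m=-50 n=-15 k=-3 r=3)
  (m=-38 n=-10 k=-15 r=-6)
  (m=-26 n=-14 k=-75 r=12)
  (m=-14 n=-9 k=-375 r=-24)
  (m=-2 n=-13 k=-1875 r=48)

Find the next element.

(m=10 n=-8 k=-9375 r=-96)

M goes -50, -38, -26, -14, -2 → 10 (+12 each step).
N: -15, -10, -14, -9, -13 → -8 (alternating steps +5, −4, +5, −4, …).
For the k, ×5 each step: -3, -15, -75, -375, -1875 → -9375.
R — ×(-2) each step: 3, -6, 12, -24, 48 → -96.
Combining the parts gives (m=10 n=-8 k=-9375 r=-96).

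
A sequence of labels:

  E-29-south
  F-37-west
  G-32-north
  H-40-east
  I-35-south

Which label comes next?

Letter: letters move forward 1 place in the alphabet; E, F, G, H, I → J.
For the second component, alternating steps +8, −5, +8, −5, …: 29, 37, 32, 40, 35 → 43.
Direction goes south, west, north, east, south → west (repeats south → west → north → east).
Putting it together: J-43-west.

J-43-west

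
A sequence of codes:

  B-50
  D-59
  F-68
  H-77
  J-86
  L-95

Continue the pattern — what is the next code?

N-104

Letter: B, D, F, H, J, L → N (letters move forward 2 places in the alphabet).
Second component: +9 each step; 50, 59, 68, 77, 86, 95 → 104.
Combining the parts gives N-104.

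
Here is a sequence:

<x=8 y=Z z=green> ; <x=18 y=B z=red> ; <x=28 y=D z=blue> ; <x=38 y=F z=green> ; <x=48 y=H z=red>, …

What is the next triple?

X: 8, 18, 28, 38, 48 → 58 (+10 each step).
Y goes Z, B, D, F, H → J (letters move forward 2 places in the alphabet, wrapping Z→A).
Z — repeats green → red → blue: green, red, blue, green, red → blue.
Combining the parts gives <x=58 y=J z=blue>.

<x=58 y=J z=blue>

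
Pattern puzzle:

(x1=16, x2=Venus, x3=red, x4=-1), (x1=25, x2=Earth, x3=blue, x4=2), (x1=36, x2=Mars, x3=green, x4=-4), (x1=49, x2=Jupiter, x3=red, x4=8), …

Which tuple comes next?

X1 — perfect squares: 4², 5², 6², …: 16, 25, 36, 49 → 64.
X2: runs through the planets Mercury→Neptune; Venus, Earth, Mars, Jupiter → Saturn.
X3: repeats red → blue → green, so red, blue, green, red → blue.
For the x4, ×(-2) each step: -1, 2, -4, 8 → -16.
Putting it together: (x1=64, x2=Saturn, x3=blue, x4=-16).

(x1=64, x2=Saturn, x3=blue, x4=-16)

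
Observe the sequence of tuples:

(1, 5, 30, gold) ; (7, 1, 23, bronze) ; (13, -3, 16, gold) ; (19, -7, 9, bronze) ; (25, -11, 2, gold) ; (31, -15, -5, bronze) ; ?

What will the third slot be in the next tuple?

Third slot: −7 each step; 30, 23, 16, 9, 2, -5 → -12.

-12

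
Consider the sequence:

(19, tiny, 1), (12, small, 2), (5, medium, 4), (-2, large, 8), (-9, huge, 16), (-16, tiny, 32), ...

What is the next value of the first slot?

First slot: −7 each step; 19, 12, 5, -2, -9, -16 → -23.

-23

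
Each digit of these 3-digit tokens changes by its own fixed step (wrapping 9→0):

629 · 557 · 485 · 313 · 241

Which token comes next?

First digit goes 6, 5, 4, 3, 2 → 1 (−1 each step, mod 10).
Second digit: +3 each step, mod 10, so 2, 5, 8, 1, 4 → 7.
For the third digit, −2 each step, mod 10: 9, 7, 5, 3, 1 → 9.
So the next token is 179.

179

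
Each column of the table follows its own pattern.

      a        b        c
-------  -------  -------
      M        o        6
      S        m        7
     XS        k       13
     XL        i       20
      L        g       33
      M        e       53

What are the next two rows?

S  c  86; XS  a  139

For the column a, repeats M → S → XS → XL → L: M, S, XS, XL, L, M → S → XS.
For the column b, letters move back 2 places in the alphabet: o, m, k, i, g, e → c → a.
Column c goes 6, 7, 13, 20, 33, 53 → 86 → 139 (each term is the sum of the two before it).
So the next two rows are S  c  86 and XS  a  139.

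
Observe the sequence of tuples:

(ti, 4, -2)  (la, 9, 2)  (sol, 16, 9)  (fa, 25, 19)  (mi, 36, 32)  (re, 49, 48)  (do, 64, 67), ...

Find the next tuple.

(ti, 81, 89)

For the note, runs backward through the solfège scale do→ti: ti, la, sol, fa, mi, re, do → ti.
Second coordinate goes 4, 9, 16, 25, 36, 49, 64 → 81 (perfect squares: 2², 3², 4², …).
For the third coordinate, differences are 4, 7, 10, … (increasing by 3 each time): -2, 2, 9, 19, 32, 48, 67 → 89.
Putting it together: (ti, 81, 89).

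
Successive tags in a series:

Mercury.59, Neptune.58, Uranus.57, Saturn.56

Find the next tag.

Jupiter.55

Planet — runs backward through the planets Mercury→Neptune: Mercury, Neptune, Uranus, Saturn → Jupiter.
Second component: 59, 58, 57, 56 → 55 (−1 each step).
Combining the parts gives Jupiter.55.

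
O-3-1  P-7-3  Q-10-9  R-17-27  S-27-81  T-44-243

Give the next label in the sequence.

U-71-729

For the letter, letters move forward 1 place in the alphabet: O, P, Q, R, S, T → U.
For the second component, each term is the sum of the two before it: 3, 7, 10, 17, 27, 44 → 71.
For the third component, ×3 each step: 1, 3, 9, 27, 81, 243 → 729.
Putting it together: U-71-729.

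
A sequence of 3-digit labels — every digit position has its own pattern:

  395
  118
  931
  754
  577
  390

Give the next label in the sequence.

113

First digit — −2 each step, mod 10: 3, 1, 9, 7, 5, 3 → 1.
For the second digit, +2 each step, mod 10: 9, 1, 3, 5, 7, 9 → 1.
Third digit: 5, 8, 1, 4, 7, 0 → 3 (+3 each step, mod 10).
Combining the parts gives 113.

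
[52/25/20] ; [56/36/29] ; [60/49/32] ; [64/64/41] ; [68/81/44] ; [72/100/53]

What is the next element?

[76/121/56]

For the first part, +4 each step: 52, 56, 60, 64, 68, 72 → 76.
Second part: 25, 36, 49, 64, 81, 100 → 121 (perfect squares: 5², 6², 7², …).
Third part — alternating steps +9, +3, +9, +3, …: 20, 29, 32, 41, 44, 53 → 56.
Combining the parts gives [76/121/56].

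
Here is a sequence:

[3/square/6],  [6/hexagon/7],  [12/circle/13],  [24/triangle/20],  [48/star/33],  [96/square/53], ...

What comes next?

For the first component, ×2 each step: 3, 6, 12, 24, 48, 96 → 192.
Shape — repeats square → hexagon → circle → triangle → star: square, hexagon, circle, triangle, star, square → hexagon.
Third component goes 6, 7, 13, 20, 33, 53 → 86 (each term is the sum of the two before it).
So the next term is [192/hexagon/86].

[192/hexagon/86]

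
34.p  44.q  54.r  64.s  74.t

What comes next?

For the first component, +10 each step: 34, 44, 54, 64, 74 → 84.
For the letter, letters move forward 1 place in the alphabet: p, q, r, s, t → u.
Combining the parts gives 84.u.

84.u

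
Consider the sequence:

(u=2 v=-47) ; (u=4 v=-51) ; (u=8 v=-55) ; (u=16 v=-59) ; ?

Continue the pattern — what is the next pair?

(u=32 v=-63)

U: ×2 each step; 2, 4, 8, 16 → 32.
For the v, −4 each step: -47, -51, -55, -59 → -63.
Combining the parts gives (u=32 v=-63).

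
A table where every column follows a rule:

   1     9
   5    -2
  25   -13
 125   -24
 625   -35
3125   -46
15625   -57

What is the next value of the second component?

For the second component, −11 each step: 9, -2, -13, -24, -35, -46, -57 → -68.

-68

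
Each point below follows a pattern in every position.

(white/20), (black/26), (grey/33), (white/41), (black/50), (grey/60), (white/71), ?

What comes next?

Shade: white, black, grey, white, black, grey, white → black (repeats white → black → grey).
Second entry: 20, 26, 33, 41, 50, 60, 71 → 83 (differences are 6, 7, 8, … (increasing by 1 each time)).
So the next point is (black/83).

(black/83)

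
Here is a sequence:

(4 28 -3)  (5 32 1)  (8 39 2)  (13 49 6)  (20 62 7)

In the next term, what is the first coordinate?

29

First coordinate: differences are 1, 3, 5, … (increasing by 2 each time); 4, 5, 8, 13, 20 → 29.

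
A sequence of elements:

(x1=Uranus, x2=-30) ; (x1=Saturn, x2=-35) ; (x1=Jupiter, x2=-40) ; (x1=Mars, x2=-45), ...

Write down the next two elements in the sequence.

(x1=Earth, x2=-50), (x1=Venus, x2=-55)

X1 goes Uranus, Saturn, Jupiter, Mars → Earth → Venus (runs backward through the planets Mercury→Neptune).
X2: −5 each step; -30, -35, -40, -45 → -50 → -55.
So the next two elements are (x1=Earth, x2=-50) and (x1=Venus, x2=-55).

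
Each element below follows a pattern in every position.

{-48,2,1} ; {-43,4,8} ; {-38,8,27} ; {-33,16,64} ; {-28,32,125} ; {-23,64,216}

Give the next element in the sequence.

{-18,128,343}

For the first coordinate, +5 each step: -48, -43, -38, -33, -28, -23 → -18.
Second coordinate goes 2, 4, 8, 16, 32, 64 → 128 (×2 each step).
Third coordinate — perfect cubes: 1³, 2³, 3³, …: 1, 8, 27, 64, 125, 216 → 343.
Putting it together: {-18,128,343}.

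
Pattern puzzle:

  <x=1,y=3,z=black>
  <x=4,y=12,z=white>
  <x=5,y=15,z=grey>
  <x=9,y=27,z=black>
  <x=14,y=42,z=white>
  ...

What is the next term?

X: 1, 4, 5, 9, 14 → 23 (each term is the sum of the two before it).
Y: always 3 × the x, so 3, 12, 15, 27, 42 → 69.
Z: repeats black → white → grey; black, white, grey, black, white → grey.
Combining the parts gives <x=23,y=69,z=grey>.

<x=23,y=69,z=grey>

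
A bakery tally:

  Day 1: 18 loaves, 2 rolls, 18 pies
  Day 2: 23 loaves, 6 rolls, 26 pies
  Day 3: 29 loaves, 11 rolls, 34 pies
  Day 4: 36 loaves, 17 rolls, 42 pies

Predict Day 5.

Loaves goes 18, 23, 29, 36 → 44 (differences are 5, 6, 7, … (increasing by 1 each time)).
Rolls: 2, 6, 11, 17 → 24 (differences are 4, 5, 6, … (increasing by 1 each time)).
Pies — +8 each step: 18, 26, 34, 42 → 50.
Combining the parts gives 44 loaves, 24 rolls, 50 pies.

44 loaves, 24 rolls, 50 pies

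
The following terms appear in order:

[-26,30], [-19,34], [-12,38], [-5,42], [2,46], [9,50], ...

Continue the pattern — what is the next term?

First component: +7 each step; -26, -19, -12, -5, 2, 9 → 16.
Second component: +4 each step, so 30, 34, 38, 42, 46, 50 → 54.
So the next term is [16,54].

[16,54]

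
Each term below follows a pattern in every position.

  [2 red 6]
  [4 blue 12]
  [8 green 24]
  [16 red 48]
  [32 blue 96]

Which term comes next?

First slot goes 2, 4, 8, 16, 32 → 64 (×2 each step).
Colour: repeats red → blue → green, so red, blue, green, red, blue → green.
Third slot: always 3 × the first slot; 6, 12, 24, 48, 96 → 192.
Putting it together: [64 green 192].

[64 green 192]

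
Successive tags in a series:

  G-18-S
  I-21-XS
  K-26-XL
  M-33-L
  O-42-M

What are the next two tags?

For the letter, letters move forward 2 places in the alphabet: G, I, K, M, O → Q → S.
For the second component, differences are 3, 5, 7, … (increasing by 2 each time): 18, 21, 26, 33, 42 → 53 → 66.
Size goes S, XS, XL, L, M → S → XS (runs backward through clothing sizes XS→XL).
Putting the parts together: Q-53-S and then S-66-XS.

Q-53-S, S-66-XS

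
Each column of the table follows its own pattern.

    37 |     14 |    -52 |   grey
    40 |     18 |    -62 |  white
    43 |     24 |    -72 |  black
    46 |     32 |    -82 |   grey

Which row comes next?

49  42  -92  white

First component: +3 each step, so 37, 40, 43, 46 → 49.
Second component goes 14, 18, 24, 32 → 42 (differences are 4, 6, 8, … (increasing by 2 each time)).
Third component — −10 each step: -52, -62, -72, -82 → -92.
Shade — repeats grey → white → black: grey, white, black, grey → white.
So the next row is 49  42  -92  white.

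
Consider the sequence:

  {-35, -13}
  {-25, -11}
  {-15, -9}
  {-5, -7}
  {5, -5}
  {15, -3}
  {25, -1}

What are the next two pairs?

First component — +10 each step: -35, -25, -15, -5, 5, 15, 25 → 35 → 45.
Second component: -13, -11, -9, -7, -5, -3, -1 → 1 → 3 (+2 each step).
So the next two pairs are {35, 1} and {45, 3}.

{35, 1}, {45, 3}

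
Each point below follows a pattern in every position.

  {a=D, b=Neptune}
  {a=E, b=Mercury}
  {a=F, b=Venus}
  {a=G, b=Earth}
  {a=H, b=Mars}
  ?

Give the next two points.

For the a, letters move forward 1 place in the alphabet: D, E, F, G, H → I → J.
B — runs through the planets Mercury→Neptune: Neptune, Mercury, Venus, Earth, Mars → Jupiter → Saturn.
So the next two points are {a=I, b=Jupiter} and {a=J, b=Saturn}.

{a=I, b=Jupiter}, {a=J, b=Saturn}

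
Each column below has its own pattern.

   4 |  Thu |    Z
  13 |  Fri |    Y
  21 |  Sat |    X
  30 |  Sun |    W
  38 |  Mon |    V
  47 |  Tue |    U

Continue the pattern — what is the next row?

55  Wed  T

For the first component, alternating steps +9, +8, +9, +8, …: 4, 13, 21, 30, 38, 47 → 55.
Day: runs through the weekdays Mon→Sun, so Thu, Fri, Sat, Sun, Mon, Tue → Wed.
For the letter, letters move back 1 place in the alphabet: Z, Y, X, W, V, U → T.
Combining the parts gives 55  Wed  T.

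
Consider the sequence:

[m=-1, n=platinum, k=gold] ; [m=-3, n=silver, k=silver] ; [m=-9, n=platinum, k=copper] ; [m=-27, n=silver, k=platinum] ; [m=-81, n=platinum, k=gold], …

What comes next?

M: ×3 each step; -1, -3, -9, -27, -81 → -243.
N goes platinum, silver, platinum, silver, platinum → silver (alternates platinum ↔ silver).
K: gold, silver, copper, platinum, gold → silver (repeats gold → silver → copper → platinum).
Putting it together: [m=-243, n=silver, k=silver].

[m=-243, n=silver, k=silver]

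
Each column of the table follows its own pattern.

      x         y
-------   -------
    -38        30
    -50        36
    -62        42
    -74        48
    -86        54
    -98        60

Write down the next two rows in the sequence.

Column x: −12 each step, so -38, -50, -62, -74, -86, -98 → -110 → -122.
For the column y, +6 each step: 30, 36, 42, 48, 54, 60 → 66 → 72.
So the next two rows are -110  66 and -122  72.

-110  66; -122  72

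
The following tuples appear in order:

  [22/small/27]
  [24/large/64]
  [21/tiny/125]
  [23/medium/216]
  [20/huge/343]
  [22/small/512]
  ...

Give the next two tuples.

[19/large/729], [21/tiny/1000]

First slot goes 22, 24, 21, 23, 20, 22 → 19 → 21 (alternating steps +2, −3, +2, −3, …).
Size: small, large, tiny, medium, huge, small → large → tiny (repeats small → large → tiny → medium → huge).
Third slot: 27, 64, 125, 216, 343, 512 → 729 → 1000 (perfect cubes: 3³, 4³, 5³, …).
Putting the parts together: [19/large/729] and then [21/tiny/1000].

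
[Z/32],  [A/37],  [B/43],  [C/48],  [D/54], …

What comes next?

[E/59]

Letter goes Z, A, B, C, D → E (letters move forward 1 place in the alphabet, wrapping Z→A).
Second value: 32, 37, 43, 48, 54 → 59 (alternating steps +5, +6, +5, +6, …).
Putting it together: [E/59].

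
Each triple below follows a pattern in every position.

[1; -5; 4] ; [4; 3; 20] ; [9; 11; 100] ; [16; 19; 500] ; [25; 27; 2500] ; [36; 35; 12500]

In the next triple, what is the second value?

43

Second value goes -5, 3, 11, 19, 27, 35 → 43 (+8 each step).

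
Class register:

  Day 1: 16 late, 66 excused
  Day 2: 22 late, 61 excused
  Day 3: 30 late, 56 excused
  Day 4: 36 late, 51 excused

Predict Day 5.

44 late, 46 excused

Late: alternating steps +6, +8, +6, +8, …, so 16, 22, 30, 36 → 44.
Excused: 66, 61, 56, 51 → 46 (−5 each step).
Putting it together: 44 late, 46 excused.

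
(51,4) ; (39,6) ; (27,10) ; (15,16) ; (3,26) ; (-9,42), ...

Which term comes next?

For the first coordinate, −12 each step: 51, 39, 27, 15, 3, -9 → -21.
For the second coordinate, each term is the sum of the two before it: 4, 6, 10, 16, 26, 42 → 68.
So the next term is (-21,68).

(-21,68)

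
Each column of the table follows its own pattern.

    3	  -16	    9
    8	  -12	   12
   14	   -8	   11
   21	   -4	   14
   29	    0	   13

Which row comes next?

38  4  16

First component: differences are 5, 6, 7, … (increasing by 1 each time), so 3, 8, 14, 21, 29 → 38.
Second component: -16, -12, -8, -4, 0 → 4 (+4 each step).
For the third component, alternating steps +3, −1, +3, −1, …: 9, 12, 11, 14, 13 → 16.
So the next row is 38  4  16.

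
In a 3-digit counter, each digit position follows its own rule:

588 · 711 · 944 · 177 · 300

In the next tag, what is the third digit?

3

First digit — +2 each step, mod 10: 5, 7, 9, 1, 3 → 5.
Second digit: +3 each step, mod 10; 8, 1, 4, 7, 0 → 3.
Third digit goes 8, 1, 4, 7, 0 → 3 (+3 each step, mod 10).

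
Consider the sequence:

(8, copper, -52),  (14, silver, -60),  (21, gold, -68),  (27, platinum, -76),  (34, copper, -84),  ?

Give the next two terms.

First slot: alternating steps +6, +7, +6, +7, …, so 8, 14, 21, 27, 34 → 40 → 47.
Metal: repeats copper → silver → gold → platinum; copper, silver, gold, platinum, copper → silver → gold.
Third slot: -52, -60, -68, -76, -84 → -92 → -100 (−8 each step).
So the next two terms are (40, silver, -92) and (47, gold, -100).

(40, silver, -92), (47, gold, -100)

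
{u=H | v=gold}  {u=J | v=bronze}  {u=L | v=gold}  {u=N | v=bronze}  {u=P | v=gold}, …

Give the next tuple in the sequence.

For the u, letters move forward 2 places in the alphabet: H, J, L, N, P → R.
V: alternates gold ↔ bronze, so gold, bronze, gold, bronze, gold → bronze.
Combining the parts gives {u=R | v=bronze}.

{u=R | v=bronze}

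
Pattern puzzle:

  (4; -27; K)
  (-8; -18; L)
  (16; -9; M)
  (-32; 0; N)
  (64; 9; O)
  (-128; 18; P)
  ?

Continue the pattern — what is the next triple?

First value: 4, -8, 16, -32, 64, -128 → 256 (×(-2) each step).
Second value: +9 each step; -27, -18, -9, 0, 9, 18 → 27.
For the letter, letters move forward 1 place in the alphabet: K, L, M, N, O, P → Q.
Putting it together: (256; 27; Q).

(256; 27; Q)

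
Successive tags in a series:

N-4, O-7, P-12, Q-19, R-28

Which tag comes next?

S-39

Letter: N, O, P, Q, R → S (letters move forward 1 place in the alphabet).
For the second component, differences are 3, 5, 7, … (increasing by 2 each time): 4, 7, 12, 19, 28 → 39.
Putting it together: S-39.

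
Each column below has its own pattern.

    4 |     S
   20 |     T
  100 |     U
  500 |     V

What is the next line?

2500  W

For the first component, ×5 each step: 4, 20, 100, 500 → 2500.
Letter: letters move forward 1 place in the alphabet; S, T, U, V → W.
So the next line is 2500  W.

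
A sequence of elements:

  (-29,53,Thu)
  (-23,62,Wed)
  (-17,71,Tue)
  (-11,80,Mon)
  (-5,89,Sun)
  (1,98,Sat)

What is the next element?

First coordinate: +6 each step; -29, -23, -17, -11, -5, 1 → 7.
Second coordinate: +9 each step, so 53, 62, 71, 80, 89, 98 → 107.
Day: Thu, Wed, Tue, Mon, Sun, Sat → Fri (runs backward through the weekdays Mon→Sun).
So the next element is (7,107,Fri).

(7,107,Fri)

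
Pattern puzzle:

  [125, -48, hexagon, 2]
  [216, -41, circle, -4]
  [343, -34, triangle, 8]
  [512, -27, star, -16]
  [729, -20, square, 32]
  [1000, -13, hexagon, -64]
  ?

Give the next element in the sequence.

First slot: perfect cubes: 5³, 6³, 7³, …, so 125, 216, 343, 512, 729, 1000 → 1331.
Second slot goes -48, -41, -34, -27, -20, -13 → -6 (+7 each step).
Shape — repeats hexagon → circle → triangle → star → square: hexagon, circle, triangle, star, square, hexagon → circle.
Fourth slot: ×(-2) each step; 2, -4, 8, -16, 32, -64 → 128.
So the next element is [1331, -6, circle, 128].

[1331, -6, circle, 128]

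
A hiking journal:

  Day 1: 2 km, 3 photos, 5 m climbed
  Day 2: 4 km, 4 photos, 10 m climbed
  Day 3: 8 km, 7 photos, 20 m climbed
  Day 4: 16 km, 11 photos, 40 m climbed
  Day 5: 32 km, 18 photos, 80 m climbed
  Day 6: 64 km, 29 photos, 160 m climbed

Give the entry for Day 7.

128 km, 47 photos, 320 m climbed

For the km, ×2 each step: 2, 4, 8, 16, 32, 64 → 128.
For the photos, each term is the sum of the two before it: 3, 4, 7, 11, 18, 29 → 47.
M climbed — ×2 each step: 5, 10, 20, 40, 80, 160 → 320.
Combining the parts gives 128 km, 47 photos, 320 m climbed.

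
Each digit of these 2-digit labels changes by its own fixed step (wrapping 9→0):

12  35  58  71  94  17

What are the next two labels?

30 then 53

First digit: +2 each step, mod 10; 1, 3, 5, 7, 9, 1 → 3 → 5.
Second digit: 2, 5, 8, 1, 4, 7 → 0 → 3 (+3 each step, mod 10).
Putting the parts together: 30 and then 53.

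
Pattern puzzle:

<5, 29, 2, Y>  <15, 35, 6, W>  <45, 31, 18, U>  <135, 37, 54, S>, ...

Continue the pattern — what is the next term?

For the first component, ×3 each step: 5, 15, 45, 135 → 405.
Second component: 29, 35, 31, 37 → 33 (alternating steps +6, −4, +6, −4, …).
Third component goes 2, 6, 18, 54 → 162 (×3 each step).
Letter: letters move back 2 places in the alphabet, so Y, W, U, S → Q.
Combining the parts gives <405, 33, 162, Q>.

<405, 33, 162, Q>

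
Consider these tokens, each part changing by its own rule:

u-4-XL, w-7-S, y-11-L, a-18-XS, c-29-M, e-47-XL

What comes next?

Letter goes u, w, y, a, c, e → g (letters move forward 2 places in the alphabet, wrapping Z→A).
Second component goes 4, 7, 11, 18, 29, 47 → 76 (each term is the sum of the two before it).
Size: repeats XL → S → L → XS → M; XL, S, L, XS, M, XL → S.
Combining the parts gives g-76-S.

g-76-S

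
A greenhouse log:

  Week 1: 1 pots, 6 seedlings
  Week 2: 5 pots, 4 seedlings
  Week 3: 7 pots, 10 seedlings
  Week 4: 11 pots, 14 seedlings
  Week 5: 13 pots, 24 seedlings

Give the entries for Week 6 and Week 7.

Pots — alternating steps +4, +2, +4, +2, …: 1, 5, 7, 11, 13 → 17 → 19.
Seedlings: 6, 4, 10, 14, 24 → 38 → 62 (each term is the sum of the two before it).
Putting the parts together: 17 pots, 38 seedlings and then 19 pots, 62 seedlings.

17 pots, 38 seedlings; 19 pots, 62 seedlings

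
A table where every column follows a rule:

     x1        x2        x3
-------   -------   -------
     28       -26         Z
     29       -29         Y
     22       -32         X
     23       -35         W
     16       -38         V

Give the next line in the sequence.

17  -41  U

Column x1 — alternating steps +1, −7, +1, −7, …: 28, 29, 22, 23, 16 → 17.
Column x2: −3 each step, so -26, -29, -32, -35, -38 → -41.
Column x3 goes Z, Y, X, W, V → U (letters move back 1 place in the alphabet).
So the next line is 17  -41  U.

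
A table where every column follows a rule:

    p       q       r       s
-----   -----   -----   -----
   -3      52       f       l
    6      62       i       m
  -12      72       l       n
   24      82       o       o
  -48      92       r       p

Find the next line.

Column p: -3, 6, -12, 24, -48 → 96 (×(-2) each step).
Column q goes 52, 62, 72, 82, 92 → 102 (+10 each step).
Column r — letters move forward 3 places in the alphabet: f, i, l, o, r → u.
Column s: letters move forward 1 place in the alphabet; l, m, n, o, p → q.
So the next line is 96  102  u  q.

96  102  u  q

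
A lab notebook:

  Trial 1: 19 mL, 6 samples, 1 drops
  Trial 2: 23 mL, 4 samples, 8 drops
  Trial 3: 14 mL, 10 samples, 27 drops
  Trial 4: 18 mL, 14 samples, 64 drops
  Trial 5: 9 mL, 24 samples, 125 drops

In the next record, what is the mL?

ML goes 19, 23, 14, 18, 9 → 13 (alternating steps +4, −9, +4, −9, …).

13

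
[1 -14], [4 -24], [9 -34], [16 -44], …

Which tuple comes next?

First value goes 1, 4, 9, 16 → 25 (perfect squares: 1², 2², 3², …).
Second value — −10 each step: -14, -24, -34, -44 → -54.
Combining the parts gives [25 -54].

[25 -54]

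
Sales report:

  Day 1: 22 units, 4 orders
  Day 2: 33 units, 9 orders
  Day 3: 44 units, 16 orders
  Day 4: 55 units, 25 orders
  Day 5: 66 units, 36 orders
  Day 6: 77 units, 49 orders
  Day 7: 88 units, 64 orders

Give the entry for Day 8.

For the units, +11 each step: 22, 33, 44, 55, 66, 77, 88 → 99.
Orders: perfect squares: 2², 3², 4², …, so 4, 9, 16, 25, 36, 49, 64 → 81.
Combining the parts gives 99 units, 81 orders.

99 units, 81 orders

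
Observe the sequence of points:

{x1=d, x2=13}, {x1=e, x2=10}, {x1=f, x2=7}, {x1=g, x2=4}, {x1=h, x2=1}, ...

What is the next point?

{x1=i, x2=-2}

X1 — letters move forward 1 place in the alphabet: d, e, f, g, h → i.
X2 — −3 each step: 13, 10, 7, 4, 1 → -2.
So the next point is {x1=i, x2=-2}.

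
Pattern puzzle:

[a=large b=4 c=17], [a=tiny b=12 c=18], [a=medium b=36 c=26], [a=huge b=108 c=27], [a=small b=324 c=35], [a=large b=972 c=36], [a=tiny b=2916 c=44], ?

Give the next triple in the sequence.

A goes large, tiny, medium, huge, small, large, tiny → medium (repeats large → tiny → medium → huge → small).
B: ×3 each step, so 4, 12, 36, 108, 324, 972, 2916 → 8748.
C — alternating steps +1, +8, +1, +8, …: 17, 18, 26, 27, 35, 36, 44 → 45.
Putting it together: [a=medium b=8748 c=45].

[a=medium b=8748 c=45]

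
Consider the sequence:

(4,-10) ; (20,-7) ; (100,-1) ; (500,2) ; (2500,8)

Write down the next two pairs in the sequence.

First coordinate — ×5 each step: 4, 20, 100, 500, 2500 → 12500 → 62500.
Second coordinate: alternating steps +3, +6, +3, +6, …, so -10, -7, -1, 2, 8 → 11 → 17.
So the next two pairs are (12500,11) and (62500,17).

(12500,11), (62500,17)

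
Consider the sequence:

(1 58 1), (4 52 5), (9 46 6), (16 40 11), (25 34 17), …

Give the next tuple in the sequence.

(36 28 28)

First value: perfect squares: 1², 2², 3², …, so 1, 4, 9, 16, 25 → 36.
Second value: −6 each step; 58, 52, 46, 40, 34 → 28.
Third value: each term is the sum of the two before it, so 1, 5, 6, 11, 17 → 28.
So the next tuple is (36 28 28).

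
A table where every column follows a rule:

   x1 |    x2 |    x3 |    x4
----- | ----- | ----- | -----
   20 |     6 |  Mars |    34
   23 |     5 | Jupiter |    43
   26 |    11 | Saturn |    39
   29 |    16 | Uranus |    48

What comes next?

Column x1: +3 each step, so 20, 23, 26, 29 → 32.
For the column x2, each term is the sum of the two before it: 6, 5, 11, 16 → 27.
Column x3 — runs through the planets Mercury→Neptune: Mars, Jupiter, Saturn, Uranus → Neptune.
Column x4: alternating steps +9, −4, +9, −4, …, so 34, 43, 39, 48 → 44.
Combining the parts gives 32  27  Neptune  44.

32  27  Neptune  44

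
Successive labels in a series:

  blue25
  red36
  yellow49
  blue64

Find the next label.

For the colour, repeats blue → red → yellow: blue, red, yellow, blue → red.
Second component: perfect squares: 5², 6², 7², …, so 25, 36, 49, 64 → 81.
Putting it together: red81.

red81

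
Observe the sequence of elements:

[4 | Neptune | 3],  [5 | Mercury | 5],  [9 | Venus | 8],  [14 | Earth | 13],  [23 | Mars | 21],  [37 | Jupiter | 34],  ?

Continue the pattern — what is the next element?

[60 | Saturn | 55]

For the first value, each term is the sum of the two before it: 4, 5, 9, 14, 23, 37 → 60.
Planet — runs through the planets Mercury→Neptune: Neptune, Mercury, Venus, Earth, Mars, Jupiter → Saturn.
Third value: each term is the sum of the two before it, so 3, 5, 8, 13, 21, 34 → 55.
Putting it together: [60 | Saturn | 55].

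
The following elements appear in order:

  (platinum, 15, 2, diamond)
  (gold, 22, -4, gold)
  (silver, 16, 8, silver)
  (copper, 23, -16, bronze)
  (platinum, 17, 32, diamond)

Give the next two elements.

(gold, 24, -64, gold), (silver, 18, 128, silver)

Metal: repeats platinum → gold → silver → copper; platinum, gold, silver, copper, platinum → gold → silver.
Second coordinate: alternating steps +7, −6, +7, −6, …; 15, 22, 16, 23, 17 → 24 → 18.
Third coordinate: 2, -4, 8, -16, 32 → -64 → 128 (×(-2) each step).
For the rank, repeats diamond → gold → silver → bronze: diamond, gold, silver, bronze, diamond → gold → silver.
So the next two elements are (gold, 24, -64, gold) and (silver, 18, 128, silver).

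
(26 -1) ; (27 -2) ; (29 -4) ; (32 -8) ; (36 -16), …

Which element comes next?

First entry: 26, 27, 29, 32, 36 → 41 (differences are 1, 2, 3, … (increasing by 1 each time)).
Second entry: ×2 each step; -1, -2, -4, -8, -16 → -32.
Putting it together: (41 -32).

(41 -32)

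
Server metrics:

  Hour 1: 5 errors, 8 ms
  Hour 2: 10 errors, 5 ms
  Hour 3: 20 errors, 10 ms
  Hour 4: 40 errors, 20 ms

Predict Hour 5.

80 errors, 40 ms

Errors: ×2 each step; 5, 10, 20, 40 → 80.
For the ms, always the previous value of the errors: 8, 5, 10, 20 → 40.
So the next line is 80 errors, 40 ms.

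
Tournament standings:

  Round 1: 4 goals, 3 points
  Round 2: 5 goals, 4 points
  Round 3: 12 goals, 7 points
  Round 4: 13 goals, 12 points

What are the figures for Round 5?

Goals goes 4, 5, 12, 13 → 20 (alternating steps +1, +7, +1, +7, …).
Points — differences are 1, 3, 5, … (increasing by 2 each time): 3, 4, 7, 12 → 19.
So the next line is 20 goals, 19 points.

20 goals, 19 points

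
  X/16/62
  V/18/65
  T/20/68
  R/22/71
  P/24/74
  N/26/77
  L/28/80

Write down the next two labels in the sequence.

J/30/83, H/32/86

Letter: letters move back 2 places in the alphabet; X, V, T, R, P, N, L → J → H.
Second component goes 16, 18, 20, 22, 24, 26, 28 → 30 → 32 (+2 each step).
Third component — +3 each step: 62, 65, 68, 71, 74, 77, 80 → 83 → 86.
So the next two labels are J/30/83 and H/32/86.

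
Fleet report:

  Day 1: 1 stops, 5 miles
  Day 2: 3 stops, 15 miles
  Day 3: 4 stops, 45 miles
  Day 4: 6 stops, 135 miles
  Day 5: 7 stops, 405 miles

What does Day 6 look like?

For the stops, alternating steps +2, +1, +2, +1, …: 1, 3, 4, 6, 7 → 9.
Miles — ×3 each step: 5, 15, 45, 135, 405 → 1215.
Combining the parts gives 9 stops, 1215 miles.

9 stops, 1215 miles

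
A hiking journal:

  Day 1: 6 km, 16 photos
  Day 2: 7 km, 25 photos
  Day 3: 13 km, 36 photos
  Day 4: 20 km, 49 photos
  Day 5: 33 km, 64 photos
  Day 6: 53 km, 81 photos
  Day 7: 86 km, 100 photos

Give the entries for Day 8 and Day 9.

Km — each term is the sum of the two before it: 6, 7, 13, 20, 33, 53, 86 → 139 → 225.
Photos: 16, 25, 36, 49, 64, 81, 100 → 121 → 144 (perfect squares: 4², 5², 6², …).
So the next two lines are 139 km, 121 photos and 225 km, 144 photos.

139 km, 121 photos; 225 km, 144 photos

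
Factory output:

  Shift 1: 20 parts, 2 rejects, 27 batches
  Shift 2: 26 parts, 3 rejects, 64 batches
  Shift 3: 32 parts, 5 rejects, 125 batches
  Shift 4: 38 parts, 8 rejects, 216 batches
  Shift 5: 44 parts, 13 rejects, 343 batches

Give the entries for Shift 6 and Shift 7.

For the parts, +6 each step: 20, 26, 32, 38, 44 → 50 → 56.
Rejects goes 2, 3, 5, 8, 13 → 21 → 34 (each term is the sum of the two before it).
Batches goes 27, 64, 125, 216, 343 → 512 → 729 (perfect cubes: 3³, 4³, 5³, …).
So the next two lines are 50 parts, 21 rejects, 512 batches and 56 parts, 34 rejects, 729 batches.

50 parts, 21 rejects, 512 batches; 56 parts, 34 rejects, 729 batches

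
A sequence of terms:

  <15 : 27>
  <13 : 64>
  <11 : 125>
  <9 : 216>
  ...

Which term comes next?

<7 : 343>

First coordinate — −2 each step: 15, 13, 11, 9 → 7.
Second coordinate: perfect cubes: 3³, 4³, 5³, …; 27, 64, 125, 216 → 343.
Putting it together: <7 : 343>.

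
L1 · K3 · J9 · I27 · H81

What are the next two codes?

Letter goes L, K, J, I, H → G → F (letters move back 1 place in the alphabet).
For the second component, ×3 each step: 1, 3, 9, 27, 81 → 243 → 729.
Putting the parts together: G243 and then F729.

G243 then F729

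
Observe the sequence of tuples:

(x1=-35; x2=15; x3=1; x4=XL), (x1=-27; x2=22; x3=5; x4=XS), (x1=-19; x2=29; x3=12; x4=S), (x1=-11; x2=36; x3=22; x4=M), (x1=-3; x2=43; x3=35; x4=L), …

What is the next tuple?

X1: -35, -27, -19, -11, -3 → 5 (+8 each step).
For the x2, +7 each step: 15, 22, 29, 36, 43 → 50.
X3: 1, 5, 12, 22, 35 → 51 (differences are 4, 7, 10, … (increasing by 3 each time)).
X4: XL, XS, S, M, L → XL (runs through clothing sizes XS→XL).
Combining the parts gives (x1=5; x2=50; x3=51; x4=XL).

(x1=5; x2=50; x3=51; x4=XL)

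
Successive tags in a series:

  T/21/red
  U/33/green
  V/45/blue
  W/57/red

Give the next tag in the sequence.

Letter goes T, U, V, W → X (letters move forward 1 place in the alphabet).
For the second component, +12 each step: 21, 33, 45, 57 → 69.
Colour: red, green, blue, red → green (repeats red → green → blue).
Combining the parts gives X/69/green.

X/69/green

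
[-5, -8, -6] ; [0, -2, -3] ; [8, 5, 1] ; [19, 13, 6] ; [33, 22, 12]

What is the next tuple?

[50, 32, 19]

First value goes -5, 0, 8, 19, 33 → 50 (differences are 5, 8, 11, … (increasing by 3 each time)).
Second value — differences are 6, 7, 8, … (increasing by 1 each time): -8, -2, 5, 13, 22 → 32.
Third value — differences are 3, 4, 5, … (increasing by 1 each time): -6, -3, 1, 6, 12 → 19.
Combining the parts gives [50, 32, 19].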